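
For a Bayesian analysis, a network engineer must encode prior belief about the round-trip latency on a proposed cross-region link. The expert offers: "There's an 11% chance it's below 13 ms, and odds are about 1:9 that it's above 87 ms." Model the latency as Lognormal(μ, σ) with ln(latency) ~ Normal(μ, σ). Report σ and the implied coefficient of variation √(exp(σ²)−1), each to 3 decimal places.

If T ~ Lognormal(μ,σ) then ln T ~ Normal(μ,σ), so the p-quantile of ln T is μ + z_p·σ.
ln(13) = 2.565 and ln(87) = 4.466; z_{0.11} = -1.227, z_{0.9} = 1.282.
σ = (4.466 − 2.565)/(1.282 − (-1.227)) = 0.758.
μ = 2.565 − (-1.227)·0.758 = 3.495.
CV = √(exp(σ²)−1) = √(exp(0.5745)−1) = 0.881.

σ ≈ 0.758, CV ≈ 0.881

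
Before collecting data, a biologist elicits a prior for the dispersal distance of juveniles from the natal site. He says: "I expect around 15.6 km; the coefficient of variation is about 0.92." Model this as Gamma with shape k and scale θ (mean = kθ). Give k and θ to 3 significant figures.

k ≈ 1.18, θ ≈ 13.2

For Gamma(k, scale θ): mean = kθ, variance = kθ², so CV = 1/√k.
CV = 0.92, hence k = 1/CV² = 1.18.
Then θ = mean/k = 15.6/1.18 = 13.2.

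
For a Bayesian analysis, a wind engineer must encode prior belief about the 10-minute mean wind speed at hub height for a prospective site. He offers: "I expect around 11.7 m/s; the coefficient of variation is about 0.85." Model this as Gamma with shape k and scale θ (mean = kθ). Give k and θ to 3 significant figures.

For Gamma(k, scale θ): mean = kθ, variance = kθ², so CV = 1/√k.
CV = 0.85, hence k = 1/CV² = 1.38.
Then θ = mean/k = 11.7/1.38 = 8.45.

k ≈ 1.38, θ ≈ 8.45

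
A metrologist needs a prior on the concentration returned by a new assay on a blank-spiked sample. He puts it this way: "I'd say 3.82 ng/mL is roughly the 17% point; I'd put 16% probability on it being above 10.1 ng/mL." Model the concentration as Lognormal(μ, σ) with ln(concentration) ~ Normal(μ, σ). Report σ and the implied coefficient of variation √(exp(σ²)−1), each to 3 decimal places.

σ ≈ 0.499, CV ≈ 0.532

If T ~ Lognormal(μ,σ) then ln T ~ Normal(μ,σ), so the p-quantile of ln T is μ + z_p·σ.
ln(3.82) = 1.34 and ln(10.1) = 2.313; z_{0.17} = -0.9542, z_{0.84} = 0.9945.
σ = (2.313 − 1.34)/(0.9945 − (-0.9542)) = 0.499.
μ = 1.34 − (-0.9542)·0.499 = 1.816.
CV = √(exp(σ²)−1) = √(exp(0.2490)−1) = 0.532.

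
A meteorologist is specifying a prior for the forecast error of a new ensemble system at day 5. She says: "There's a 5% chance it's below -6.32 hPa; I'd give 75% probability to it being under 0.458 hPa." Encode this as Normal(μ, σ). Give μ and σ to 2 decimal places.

μ = -1.51, σ = 2.92

The p-quantile of Normal(μ,σ) is μ + z_p·σ, with z_{0.05} = -1.645 and z_{0.75} = 0.6745.
Eliminate σ: μ = (z₂·x₁ − z₁·x₂)/(z₂ − z₁) = (0.6745·-6.32 − (-1.645)·0.458)/2.319 = -1.51.
Then σ = (x₂ − x₁)/(z₂ − z₁) = (0.458 − -6.32)/2.319 = 2.92.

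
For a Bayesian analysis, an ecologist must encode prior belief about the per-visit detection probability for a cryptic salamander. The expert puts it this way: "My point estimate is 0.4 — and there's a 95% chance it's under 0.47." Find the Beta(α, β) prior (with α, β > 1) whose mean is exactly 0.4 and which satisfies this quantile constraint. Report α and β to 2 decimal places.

With mean 0.4 fixed, write α = 0.4s, β = 0.6s where s = α+β.
Need P(θ < 0.47) = 0.95 under Beta(0.4s, 0.6s). Normal approximation: (q−m)/√(m(1−m)/s) ≈ z_{0.95} = 1.64, so s ≈ 0.4·0.6·(1.64)²/(0.47−0.4)² = 132.5.
At s = 132.5: P(θ<0.47) ≈ 0.949. Adjusting to match 0.95 gives s ≈ 134.88.
So α = 0.4·134.88 ≈ 53.95, β = 0.6·134.88 ≈ 80.93.

α ≈ 53.95, β ≈ 80.93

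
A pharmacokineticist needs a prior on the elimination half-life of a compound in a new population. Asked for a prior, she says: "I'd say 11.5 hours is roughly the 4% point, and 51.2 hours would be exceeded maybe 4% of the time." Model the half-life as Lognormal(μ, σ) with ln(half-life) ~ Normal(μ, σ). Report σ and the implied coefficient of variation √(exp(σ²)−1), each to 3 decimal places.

σ ≈ 0.427, CV ≈ 0.447

If T ~ Lognormal(μ,σ) then ln T ~ Normal(μ,σ), so the p-quantile of ln T is μ + z_p·σ.
ln(11.5) = 2.442 and ln(51.2) = 3.936; z_{0.04} = -1.751, z_{0.96} = 1.751.
σ = (3.936 − 2.442)/(1.751 − (-1.751)) = 0.427.
μ = 2.442 − (-1.751)·0.427 = 3.189.
CV = √(exp(σ²)−1) = √(exp(0.1819)−1) = 0.447.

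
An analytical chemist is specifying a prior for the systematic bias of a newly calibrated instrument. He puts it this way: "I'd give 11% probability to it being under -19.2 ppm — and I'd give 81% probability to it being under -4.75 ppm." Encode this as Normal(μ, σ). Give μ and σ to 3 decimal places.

The p-quantile of Normal(μ,σ) is μ + z_p·σ, with z_{0.11} = -1.227 and z_{0.81} = 0.8779.
Eliminate σ: μ = (z₂·x₁ − z₁·x₂)/(z₂ − z₁) = (0.8779·-19.2 − (-1.227)·-4.75)/2.104 = -10.778.
Then σ = (x₂ − x₁)/(z₂ − z₁) = (-4.75 − -19.2)/2.104 = 6.866.

μ = -10.778, σ = 6.866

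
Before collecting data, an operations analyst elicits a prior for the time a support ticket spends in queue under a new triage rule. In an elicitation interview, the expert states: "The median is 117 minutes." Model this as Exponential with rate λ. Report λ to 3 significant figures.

λ ≈ 0.00592

Exponential median = ln 2 / λ, so λ = ln 2 / 117.0 = 0.00592.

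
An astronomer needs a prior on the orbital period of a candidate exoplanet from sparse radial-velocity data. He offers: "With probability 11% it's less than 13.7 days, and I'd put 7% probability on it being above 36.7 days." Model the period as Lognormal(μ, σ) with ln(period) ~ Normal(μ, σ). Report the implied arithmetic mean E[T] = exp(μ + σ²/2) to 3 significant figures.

If T ~ Lognormal(μ,σ) then ln T ~ Normal(μ,σ), so the p-quantile of ln T is μ + z_p·σ.
ln(13.7) = 2.617 and ln(36.7) = 3.603; z_{0.11} = -1.227, z_{0.93} = 1.476.
σ = (3.603 − 2.617)/(1.476 − (-1.227)) = 0.365.
μ = 2.617 − (-1.227)·0.365 = 3.065.
E[T] = exp(μ + σ²/2) = exp(3.065 + 0.0665) = 22.9 days.

E[T] ≈ 22.9 days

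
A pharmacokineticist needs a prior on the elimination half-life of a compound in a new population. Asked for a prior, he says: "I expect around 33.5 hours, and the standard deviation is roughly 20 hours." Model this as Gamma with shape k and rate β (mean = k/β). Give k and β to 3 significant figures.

For Gamma(k, rate β): mean = k/β, variance = k/β², so CV = 1/√k.
CV = SD/mean = 20/33.5 = 0.597, hence k = 1/CV² = 2.81.
Then β = k/mean = 2.81/33.5 = 0.0837.

k ≈ 2.81, β ≈ 0.0837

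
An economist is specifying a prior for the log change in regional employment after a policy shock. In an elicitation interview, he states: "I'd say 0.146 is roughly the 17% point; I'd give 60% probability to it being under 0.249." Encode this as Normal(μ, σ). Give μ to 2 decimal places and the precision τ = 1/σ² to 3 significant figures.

μ = 0.23, τ = 137

The p-quantile of Normal(μ,σ) is μ + z_p·σ, with z_{0.17} = -0.9542 and z_{0.6} = 0.2533.
Eliminate σ: μ = (z₂·x₁ − z₁·x₂)/(z₂ − z₁) = (0.2533·0.146 − (-0.9542)·0.249)/1.208 = 0.23.
Then σ = (x₂ − x₁)/(z₂ − z₁) = (0.249 − 0.146)/1.208 = 0.09.
Precision τ = 1/σ² = 1/0.0853² = 137.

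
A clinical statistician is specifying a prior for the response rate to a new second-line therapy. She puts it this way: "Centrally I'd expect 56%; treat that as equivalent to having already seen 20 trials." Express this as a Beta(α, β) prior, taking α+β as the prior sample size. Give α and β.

Under the effective-sample-size interpretation, Beta(α, β) has prior mean α/(α+β) and prior sample size α+β.
So α+β = 20 and α/(α+β) = 0.56, giving α = 0.56·20 = 11.2 and β = 20 − 11.2 = 8.8.

α = 11.2, β = 8.8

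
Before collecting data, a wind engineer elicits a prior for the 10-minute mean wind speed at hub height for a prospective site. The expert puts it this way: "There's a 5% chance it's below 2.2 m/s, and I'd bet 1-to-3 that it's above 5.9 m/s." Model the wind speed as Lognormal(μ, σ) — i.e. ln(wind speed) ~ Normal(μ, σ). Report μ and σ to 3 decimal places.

μ ≈ 1.488, σ ≈ 0.425

If T ~ Lognormal(μ,σ) then ln T ~ Normal(μ,σ), so the p-quantile of ln T is μ + z_p·σ.
ln(2.2) = 0.7885 and ln(5.9) = 1.775; z_{0.05} = -1.645, z_{0.75} = 0.6745.
σ = (1.775 − 0.7885)/(0.6745 − (-1.645)) = 0.425.
μ = 0.7885 − (-1.645)·0.425 = 1.488.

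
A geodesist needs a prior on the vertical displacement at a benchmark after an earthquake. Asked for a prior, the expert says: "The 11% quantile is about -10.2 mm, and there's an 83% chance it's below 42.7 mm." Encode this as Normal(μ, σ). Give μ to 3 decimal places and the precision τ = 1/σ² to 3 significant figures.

The p-quantile of Normal(μ,σ) is μ + z_p·σ, with z_{0.11} = -1.227 and z_{0.83} = 0.9542.
Eliminate σ: μ = (z₂·x₁ − z₁·x₂)/(z₂ − z₁) = (0.9542·-10.2 − (-1.227)·42.7)/2.181 = 19.554.
Then σ = (x₂ − x₁)/(z₂ − z₁) = (42.7 − -10.2)/2.181 = 24.258.
Precision τ = 1/σ² = 1/24.26² = 0.0017.

μ = 19.554, τ = 0.0017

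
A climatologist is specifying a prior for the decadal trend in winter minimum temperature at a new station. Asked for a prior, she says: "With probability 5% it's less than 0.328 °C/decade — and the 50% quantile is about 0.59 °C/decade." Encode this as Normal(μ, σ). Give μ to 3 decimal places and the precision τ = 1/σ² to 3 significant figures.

The p-quantile of Normal(μ,σ) is μ + z_p·σ, with z_{0.05} = -1.645 and z_{0.5} = 0.
Eliminate σ: μ = (z₂·x₁ − z₁·x₂)/(z₂ − z₁) = (0·0.328 − (-1.645)·0.59)/1.645 = 0.590.
Then σ = (x₂ − x₁)/(z₂ − z₁) = (0.59 − 0.328)/1.645 = 0.159.
Precision τ = 1/σ² = 1/0.1593² = 39.4.

μ = 0.590, τ = 39.4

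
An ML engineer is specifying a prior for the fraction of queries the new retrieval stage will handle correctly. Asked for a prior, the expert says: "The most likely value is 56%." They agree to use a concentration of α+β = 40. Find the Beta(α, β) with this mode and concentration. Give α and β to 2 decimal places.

α = 22.28, β = 17.72

For α,β > 1 the Beta mode is (α−1)/(α+β−2). With α+β = 40, the mode is (α−1)/38.
Set (α−1)/38 = 0.56 → α = 1 + 0.56·38 = 22.28.
β = 40 − α = 17.72.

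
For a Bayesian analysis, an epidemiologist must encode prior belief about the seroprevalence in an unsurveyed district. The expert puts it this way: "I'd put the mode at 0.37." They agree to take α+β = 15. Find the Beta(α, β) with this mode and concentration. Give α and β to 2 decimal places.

For α,β > 1 the Beta mode is (α−1)/(α+β−2). With α+β = 15, the mode is (α−1)/13.
Set (α−1)/13 = 0.37 → α = 1 + 0.37·13 = 5.81.
β = 15 − α = 9.19.

α = 5.81, β = 9.19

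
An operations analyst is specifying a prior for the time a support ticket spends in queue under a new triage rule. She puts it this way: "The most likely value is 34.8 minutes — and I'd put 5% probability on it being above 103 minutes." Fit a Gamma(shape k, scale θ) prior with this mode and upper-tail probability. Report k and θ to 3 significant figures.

k ≈ 3.26, θ ≈ 15.4

Gamma(k,θ) with k>1 has mode (k−1)θ, so θ = 34.8/(k−1).
Need P(X < 103) = 0.95 with θ tied to k this way. Start at k = 2, θ = 34.8: P(X<103) ≈ 0.795.
Too low — raise k to concentrate. Iterating converges to k ≈ 3.26.
Then θ = 34.8/(3.26−1) ≈ 15.4.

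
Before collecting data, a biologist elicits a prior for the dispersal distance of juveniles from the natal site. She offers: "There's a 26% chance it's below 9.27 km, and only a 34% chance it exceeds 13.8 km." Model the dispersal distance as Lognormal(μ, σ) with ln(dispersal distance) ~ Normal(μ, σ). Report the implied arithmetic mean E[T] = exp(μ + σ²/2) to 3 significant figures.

E[T] ≈ 12.7 km

If T ~ Lognormal(μ,σ) then ln T ~ Normal(μ,σ), so the p-quantile of ln T is μ + z_p·σ.
ln(9.27) = 2.227 and ln(13.8) = 2.625; z_{0.26} = -0.6433, z_{0.66} = 0.4125.
σ = (2.625 − 2.227)/(0.4125 − (-0.6433)) = 0.377.
μ = 2.227 − (-0.6433)·0.377 = 2.469.
E[T] = exp(μ + σ²/2) = exp(2.469 + 0.0710) = 12.7 km.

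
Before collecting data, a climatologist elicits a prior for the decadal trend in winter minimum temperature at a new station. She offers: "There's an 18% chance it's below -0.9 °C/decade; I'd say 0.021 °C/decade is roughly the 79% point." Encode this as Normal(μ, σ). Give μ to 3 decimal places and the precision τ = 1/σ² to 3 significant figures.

μ = -0.410, τ = 3.49

The p-quantile of Normal(μ,σ) is μ + z_p·σ, with z_{0.18} = -0.9154 and z_{0.79} = 0.8064.
Eliminate σ: μ = (z₂·x₁ − z₁·x₂)/(z₂ − z₁) = (0.8064·-0.9 − (-0.9154)·0.021)/1.722 = -0.410.
Then σ = (x₂ − x₁)/(z₂ − z₁) = (0.021 − -0.9)/1.722 = 0.535.
Precision τ = 1/σ² = 1/0.5349² = 3.49.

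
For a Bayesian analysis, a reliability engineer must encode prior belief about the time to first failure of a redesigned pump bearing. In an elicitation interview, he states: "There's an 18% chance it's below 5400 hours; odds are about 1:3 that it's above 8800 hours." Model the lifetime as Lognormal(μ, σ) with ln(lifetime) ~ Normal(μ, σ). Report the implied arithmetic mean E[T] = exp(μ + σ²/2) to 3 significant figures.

E[T] ≈ 7500 hours

If T ~ Lognormal(μ,σ) then ln T ~ Normal(μ,σ), so the p-quantile of ln T is μ + z_p·σ.
ln(5400) = 8.594 and ln(8800) = 9.083; z_{0.18} = -0.9154, z_{0.75} = 0.6745.
σ = (9.083 − 8.594)/(0.6745 − (-0.9154)) = 0.307.
μ = 8.594 − (-0.9154)·0.307 = 8.875.
E[T] = exp(μ + σ²/2) = exp(8.875 + 0.0472) = 7500 hours.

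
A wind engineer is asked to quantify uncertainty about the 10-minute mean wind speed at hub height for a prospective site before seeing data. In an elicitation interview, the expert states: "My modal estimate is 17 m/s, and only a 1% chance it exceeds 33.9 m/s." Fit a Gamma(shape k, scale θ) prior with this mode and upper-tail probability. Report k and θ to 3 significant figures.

Gamma(k,θ) with k>1 has mode (k−1)θ, so θ = 17/(k−1).
Need P(X < 33.9) = 0.99 with θ tied to k this way. Start at k = 2, θ = 17: P(X<33.9) ≈ 0.592.
Too low — raise k to concentrate. Iterating converges to k ≈ 11.3.
Then θ = 17/(11.3−1) ≈ 1.65.

k ≈ 11.3, θ ≈ 1.65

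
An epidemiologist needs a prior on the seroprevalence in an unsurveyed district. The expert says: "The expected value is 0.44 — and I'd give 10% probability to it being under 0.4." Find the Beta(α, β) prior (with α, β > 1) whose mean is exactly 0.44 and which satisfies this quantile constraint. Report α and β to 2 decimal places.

α ≈ 110.57, β ≈ 140.72

With mean 0.44 fixed, write α = 0.44s, β = 0.56s where s = α+β.
Need P(θ < 0.4) = 0.1 under Beta(0.44s, 0.56s). Normal approximation: (q−m)/√(m(1−m)/s) ≈ z_{0.1} = -1.28, so s ≈ 0.44·0.56·(-1.28)²/(0.4−0.44)² = 252.9.
At s = 252.9: P(θ<0.4) ≈ 0.099. Adjusting to match 0.1 gives s ≈ 251.29.
So α = 0.44·251.29 ≈ 110.57, β = 0.56·251.29 ≈ 140.72.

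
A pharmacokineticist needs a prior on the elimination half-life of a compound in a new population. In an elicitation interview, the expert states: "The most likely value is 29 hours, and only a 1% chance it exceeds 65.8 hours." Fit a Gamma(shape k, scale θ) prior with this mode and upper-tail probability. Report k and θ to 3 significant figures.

Gamma(k,θ) with k>1 has mode (k−1)θ, so θ = 29/(k−1).
Need P(X < 65.8) = 0.99 with θ tied to k this way. Start at k = 2, θ = 29: P(X<65.8) ≈ 0.662.
Too low — raise k to concentrate. Iterating converges to k ≈ 8.14.
Then θ = 29/(8.14−1) ≈ 4.06.

k ≈ 8.14, θ ≈ 4.06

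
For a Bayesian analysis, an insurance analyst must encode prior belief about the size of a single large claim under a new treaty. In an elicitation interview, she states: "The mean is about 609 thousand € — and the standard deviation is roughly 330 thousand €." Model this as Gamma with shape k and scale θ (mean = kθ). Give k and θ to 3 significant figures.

k ≈ 3.41, θ ≈ 179

For Gamma(k, scale θ): mean = kθ, variance = kθ², so CV = 1/√k.
CV = SD/mean = 330/609 = 0.5419, hence k = 1/CV² = 3.41.
Then θ = mean/k = 609/3.41 = 179.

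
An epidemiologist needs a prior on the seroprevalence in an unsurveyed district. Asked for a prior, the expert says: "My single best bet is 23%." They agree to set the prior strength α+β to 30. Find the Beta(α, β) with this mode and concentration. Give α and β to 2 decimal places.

For α,β > 1 the Beta mode is (α−1)/(α+β−2). With α+β = 30, the mode is (α−1)/28.
Set (α−1)/28 = 0.23 → α = 1 + 0.23·28 = 7.44.
β = 30 − α = 22.56.

α = 7.44, β = 22.56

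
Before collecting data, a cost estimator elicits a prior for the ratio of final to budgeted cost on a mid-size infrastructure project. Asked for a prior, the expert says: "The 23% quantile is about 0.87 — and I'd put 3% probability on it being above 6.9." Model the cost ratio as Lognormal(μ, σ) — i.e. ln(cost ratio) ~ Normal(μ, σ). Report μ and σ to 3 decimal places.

μ ≈ 0.445, σ ≈ 0.790

If T ~ Lognormal(μ,σ) then ln T ~ Normal(μ,σ), so the p-quantile of ln T is μ + z_p·σ.
ln(0.87) = -0.1393 and ln(6.9) = 1.932; z_{0.23} = -0.7388, z_{0.97} = 1.881.
σ = (1.932 − -0.1393)/(1.881 − (-0.7388)) = 0.790.
μ = -0.1393 − (-0.7388)·0.790 = 0.445.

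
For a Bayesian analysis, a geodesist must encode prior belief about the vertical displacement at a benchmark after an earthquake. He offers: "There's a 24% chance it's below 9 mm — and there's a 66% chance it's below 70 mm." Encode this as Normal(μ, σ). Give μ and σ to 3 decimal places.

μ = 47.511, σ = 54.524

For Normal(μ,σ), the p-quantile is μ + z_p·σ. Here z_{0.24} = -0.7063, z_{0.66} = 0.4125.
So 9 = μ − 0.7063σ and 70 = μ + 0.4125σ.
Subtracting: σ = (70 − 9)/(0.4125 − (-0.7063)) = 54.524.
Then μ = 9 − (-0.7063)·54.524 = 47.511.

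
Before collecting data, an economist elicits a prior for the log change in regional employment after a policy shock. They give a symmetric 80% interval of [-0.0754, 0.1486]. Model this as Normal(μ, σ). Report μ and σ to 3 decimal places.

μ = 0.037, σ = 0.087

A symmetric 80% interval runs μ ± z·σ with z = 1.282.
Half-width = 0.112, so σ = 0.112/1.282 = 0.087.
μ is the interval midpoint, 0.037.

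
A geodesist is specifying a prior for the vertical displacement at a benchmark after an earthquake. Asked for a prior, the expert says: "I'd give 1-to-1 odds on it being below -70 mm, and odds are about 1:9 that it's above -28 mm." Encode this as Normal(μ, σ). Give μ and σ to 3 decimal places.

For Normal(μ,σ), the p-quantile is μ + z_p·σ. Here z_{0.5} = 0, z_{0.9} = 1.282.
So -70 = μ + 0σ and -28 = μ + 1.282σ.
Subtracting: σ = (-28 − -70)/(1.282 − (0)) = 32.773.
Then μ = -70 − (0)·32.773 = -70.000.

μ = -70.000, σ = 32.773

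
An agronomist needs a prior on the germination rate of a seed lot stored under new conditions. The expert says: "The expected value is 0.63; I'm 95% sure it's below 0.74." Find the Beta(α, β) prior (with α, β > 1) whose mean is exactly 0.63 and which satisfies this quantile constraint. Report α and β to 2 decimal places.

α ≈ 30.47, β ≈ 17.90

With mean 0.63 fixed, write α = 0.63s, β = 0.37s where s = α+β.
Need P(θ < 0.74) = 0.95 under Beta(0.63s, 0.37s). Normal approximation: (q−m)/√(m(1−m)/s) ≈ z_{0.95} = 1.64, so s ≈ 0.63·0.37·(1.64)²/(0.74−0.63)² = 52.1.
At s = 52.1: P(θ<0.74) ≈ 0.956. Adjusting to match 0.95 gives s ≈ 48.37.
So α = 0.63·48.37 ≈ 30.47, β = 0.37·48.37 ≈ 17.90.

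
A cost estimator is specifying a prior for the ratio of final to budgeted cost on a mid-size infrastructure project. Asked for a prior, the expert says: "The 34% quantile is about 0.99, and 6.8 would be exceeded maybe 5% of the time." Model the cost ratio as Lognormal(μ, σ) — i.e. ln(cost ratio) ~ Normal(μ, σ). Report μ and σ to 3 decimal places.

If T ~ Lognormal(μ,σ) then ln T ~ Normal(μ,σ), so the p-quantile of ln T is μ + z_p·σ.
ln(0.99) = -0.01005 and ln(6.8) = 1.917; z_{0.34} = -0.4125, z_{0.95} = 1.645.
σ = (1.917 − -0.01005)/(1.645 − (-0.4125)) = 0.937.
μ = -0.01005 − (-0.4125)·0.937 = 0.376.

μ ≈ 0.376, σ ≈ 0.937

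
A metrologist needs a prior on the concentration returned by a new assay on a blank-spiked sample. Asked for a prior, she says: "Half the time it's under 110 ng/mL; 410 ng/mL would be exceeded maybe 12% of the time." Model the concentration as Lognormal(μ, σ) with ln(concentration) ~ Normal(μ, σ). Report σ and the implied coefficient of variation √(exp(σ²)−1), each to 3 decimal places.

σ ≈ 1.120, CV ≈ 1.582

If T ~ Lognormal(μ,σ) then ln T ~ Normal(μ,σ), so the p-quantile of ln T is μ + z_p·σ.
ln(110) = 4.7 and ln(410) = 6.016; z_{0.5} = 0, z_{0.88} = 1.175.
σ = (6.016 − 4.7)/(1.175 − (0)) = 1.120.
μ = 4.7 − (0)·1.120 = 4.700.
CV = √(exp(σ²)−1) = √(exp(1.2538)−1) = 1.582.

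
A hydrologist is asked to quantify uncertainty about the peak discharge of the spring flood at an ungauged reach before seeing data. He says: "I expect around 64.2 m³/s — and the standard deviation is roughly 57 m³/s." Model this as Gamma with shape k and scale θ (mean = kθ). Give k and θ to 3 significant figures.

For Gamma(k, scale θ): mean = kθ, variance = kθ², so CV = 1/√k.
CV = SD/mean = 57/64.2 = 0.8879, hence k = 1/CV² = 1.27.
Then θ = mean/k = 64.2/1.27 = 50.6.

k ≈ 1.27, θ ≈ 50.6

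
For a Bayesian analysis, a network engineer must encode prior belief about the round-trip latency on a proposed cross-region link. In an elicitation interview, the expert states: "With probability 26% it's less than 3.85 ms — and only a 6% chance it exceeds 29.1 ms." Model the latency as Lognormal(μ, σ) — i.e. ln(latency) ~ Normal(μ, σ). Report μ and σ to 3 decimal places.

If T ~ Lognormal(μ,σ) then ln T ~ Normal(μ,σ), so the p-quantile of ln T is μ + z_p·σ.
ln(3.85) = 1.348 and ln(29.1) = 3.371; z_{0.26} = -0.6433, z_{0.94} = 1.555.
σ = (3.371 − 1.348)/(1.555 − (-0.6433)) = 0.920.
μ = 1.348 − (-0.6433)·0.920 = 1.940.

μ ≈ 1.940, σ ≈ 0.920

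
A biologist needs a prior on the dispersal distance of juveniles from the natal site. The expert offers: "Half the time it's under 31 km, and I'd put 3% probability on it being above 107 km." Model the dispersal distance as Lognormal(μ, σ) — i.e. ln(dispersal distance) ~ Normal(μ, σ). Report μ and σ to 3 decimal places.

μ ≈ 3.434, σ ≈ 0.659

If T ~ Lognormal(μ,σ) then ln T ~ Normal(μ,σ), so the p-quantile of ln T is μ + z_p·σ.
ln(31) = 3.434 and ln(107) = 4.673; z_{0.5} = 0, z_{0.97} = 1.881.
σ = (4.673 − 3.434)/(1.881 − (0)) = 0.659.
μ = 3.434 − (0)·0.659 = 3.434.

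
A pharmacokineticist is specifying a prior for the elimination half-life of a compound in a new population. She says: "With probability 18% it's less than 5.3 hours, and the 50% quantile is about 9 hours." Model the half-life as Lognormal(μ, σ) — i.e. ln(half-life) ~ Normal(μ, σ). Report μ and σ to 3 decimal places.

If T ~ Lognormal(μ,σ) then ln T ~ Normal(μ,σ), so the p-quantile of ln T is μ + z_p·σ.
ln(5.3) = 1.668 and ln(9) = 2.197; z_{0.18} = -0.9154, z_{0.5} = 0.
σ = (2.197 − 1.668)/(0 − (-0.9154)) = 0.578.
μ = 1.668 − (-0.9154)·0.578 = 2.197.

μ ≈ 2.197, σ ≈ 0.578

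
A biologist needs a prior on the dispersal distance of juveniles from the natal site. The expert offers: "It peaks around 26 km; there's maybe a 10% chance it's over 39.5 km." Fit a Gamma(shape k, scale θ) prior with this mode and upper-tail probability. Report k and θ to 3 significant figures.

k ≈ 11.7, θ ≈ 2.44

Gamma(k,θ) with k>1 has mode (k−1)θ, so θ = 26/(k−1).
Need P(X < 39.5) = 0.9 with θ tied to k this way. Start at k = 2, θ = 26: P(X<39.5) ≈ 0.449.
Too low — raise k to concentrate. Iterating converges to k ≈ 11.7.
Then θ = 26/(11.7−1) ≈ 2.44.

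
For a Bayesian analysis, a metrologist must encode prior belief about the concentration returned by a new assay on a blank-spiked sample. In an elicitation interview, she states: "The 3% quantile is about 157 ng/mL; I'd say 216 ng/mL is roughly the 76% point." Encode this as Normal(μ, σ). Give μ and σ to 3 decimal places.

The p-quantile of Normal(μ,σ) is μ + z_p·σ, with z_{0.03} = -1.881 and z_{0.76} = 0.7063.
Eliminate σ: μ = (z₂·x₁ − z₁·x₂)/(z₂ − z₁) = (0.7063·157 − (-1.881)·216)/2.587 = 199.892.
Then σ = (x₂ − x₁)/(z₂ − z₁) = (216 − 157)/2.587 = 22.805.

μ = 199.892, σ = 22.805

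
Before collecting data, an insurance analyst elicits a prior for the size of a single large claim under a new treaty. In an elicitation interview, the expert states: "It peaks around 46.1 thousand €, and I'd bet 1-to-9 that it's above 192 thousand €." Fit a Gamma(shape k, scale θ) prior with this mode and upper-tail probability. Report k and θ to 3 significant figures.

Gamma(k,θ) with k>1 has mode (k−1)θ, so θ = 46.1/(k−1).
Need P(X < 192) = 0.9 with θ tied to k this way. Start at k = 2, θ = 46.1: P(X<192) ≈ 0.920.
Too high — lower k to spread out. Iterating converges to k ≈ 1.9.
Then θ = 46.1/(1.9−1) ≈ 51.4.

k ≈ 1.9, θ ≈ 51.4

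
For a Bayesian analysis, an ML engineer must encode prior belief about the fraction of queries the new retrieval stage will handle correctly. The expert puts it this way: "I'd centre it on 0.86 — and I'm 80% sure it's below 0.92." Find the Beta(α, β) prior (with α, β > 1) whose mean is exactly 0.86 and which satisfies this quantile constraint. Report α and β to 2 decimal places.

With mean 0.86 fixed, write α = 0.86s, β = 0.14s where s = α+β.
Need P(θ < 0.92) = 0.8 under Beta(0.86s, 0.14s). Normal approximation: (q−m)/√(m(1−m)/s) ≈ z_{0.8} = 0.842, so s ≈ 0.86·0.14·(0.842)²/(0.92−0.86)² = 23.7.
At s = 23.7: P(θ<0.92) ≈ 0.795. Adjusting to match 0.8 gives s ≈ 24.43.
So α = 0.86·24.43 ≈ 21.01, β = 0.14·24.43 ≈ 3.42.

α ≈ 21.01, β ≈ 3.42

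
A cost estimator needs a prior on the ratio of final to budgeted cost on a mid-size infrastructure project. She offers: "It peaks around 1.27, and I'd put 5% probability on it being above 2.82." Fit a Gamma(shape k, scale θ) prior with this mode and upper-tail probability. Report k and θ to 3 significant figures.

k ≈ 5.32, θ ≈ 0.294

Gamma(k,θ) with k>1 has mode (k−1)θ, so θ = 1.27/(k−1).
Need P(X < 2.82) = 0.95 with θ tied to k this way. Start at k = 2, θ = 1.27: P(X<2.82) ≈ 0.650.
Too low — raise k to concentrate. Iterating converges to k ≈ 5.32.
Then θ = 1.27/(5.32−1) ≈ 0.294.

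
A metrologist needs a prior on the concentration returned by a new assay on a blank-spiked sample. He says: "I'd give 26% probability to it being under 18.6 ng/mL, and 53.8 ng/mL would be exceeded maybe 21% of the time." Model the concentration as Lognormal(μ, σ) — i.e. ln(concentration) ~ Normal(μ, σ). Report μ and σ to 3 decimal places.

μ ≈ 3.394, σ ≈ 0.733

If T ~ Lognormal(μ,σ) then ln T ~ Normal(μ,σ), so the p-quantile of ln T is μ + z_p·σ.
ln(18.6) = 2.923 and ln(53.8) = 3.985; z_{0.26} = -0.6433, z_{0.79} = 0.8064.
σ = (3.985 − 2.923)/(0.8064 − (-0.6433)) = 0.733.
μ = 2.923 − (-0.6433)·0.733 = 3.394.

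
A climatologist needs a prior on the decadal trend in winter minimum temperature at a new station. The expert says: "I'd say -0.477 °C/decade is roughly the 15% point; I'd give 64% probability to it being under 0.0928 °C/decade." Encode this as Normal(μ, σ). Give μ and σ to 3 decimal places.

μ = -0.054, σ = 0.408

The p-quantile of Normal(μ,σ) is μ + z_p·σ, with z_{0.15} = -1.036 and z_{0.64} = 0.3585.
Eliminate σ: μ = (z₂·x₁ − z₁·x₂)/(z₂ − z₁) = (0.3585·-0.477 − (-1.036)·0.0928)/1.395 = -0.054.
Then σ = (x₂ − x₁)/(z₂ − z₁) = (0.0928 − -0.477)/1.395 = 0.408.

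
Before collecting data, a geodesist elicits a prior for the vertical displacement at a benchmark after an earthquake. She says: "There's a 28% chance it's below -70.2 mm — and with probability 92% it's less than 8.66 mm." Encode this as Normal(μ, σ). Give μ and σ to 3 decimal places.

For Normal(μ,σ), the p-quantile is μ + z_p·σ. Here z_{0.28} = -0.5828, z_{0.92} = 1.405.
So -70.2 = μ − 0.5828σ and 8.66 = μ + 1.405σ.
Subtracting: σ = (8.66 − -70.2)/(1.405 − (-0.5828)) = 39.670.
Then μ = -70.2 − (-0.5828)·39.670 = -47.079.

μ = -47.079, σ = 39.670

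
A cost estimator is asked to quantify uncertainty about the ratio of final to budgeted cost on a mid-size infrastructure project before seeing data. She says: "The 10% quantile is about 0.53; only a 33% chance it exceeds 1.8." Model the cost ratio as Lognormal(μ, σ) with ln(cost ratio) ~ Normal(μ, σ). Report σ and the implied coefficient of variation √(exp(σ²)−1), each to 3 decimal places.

σ ≈ 0.710, CV ≈ 0.810

If T ~ Lognormal(μ,σ) then ln T ~ Normal(μ,σ), so the p-quantile of ln T is μ + z_p·σ.
ln(0.53) = -0.6349 and ln(1.8) = 0.5878; z_{0.1} = -1.282, z_{0.67} = 0.4399.
σ = (0.5878 − -0.6349)/(0.4399 − (-1.282)) = 0.710.
μ = -0.6349 − (-1.282)·0.710 = 0.275.
CV = √(exp(σ²)−1) = √(exp(0.5045)−1) = 0.810.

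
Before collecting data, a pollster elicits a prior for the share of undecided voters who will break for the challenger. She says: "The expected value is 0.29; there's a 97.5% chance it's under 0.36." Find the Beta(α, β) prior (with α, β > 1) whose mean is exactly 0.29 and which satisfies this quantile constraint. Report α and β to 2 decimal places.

With mean 0.29 fixed, write α = 0.29s, β = 0.71s where s = α+β.
Need P(θ < 0.36) = 0.975 under Beta(0.29s, 0.71s). Normal approximation: (q−m)/√(m(1−m)/s) ≈ z_{0.975} = 1.96, so s ≈ 0.29·0.71·(1.96)²/(0.36−0.29)² = 161.4.
At s = 161.4: P(θ<0.36) ≈ 0.972. Adjusting to match 0.975 gives s ≈ 171.12.
So α = 0.29·171.12 ≈ 49.62, β = 0.71·171.12 ≈ 121.50.

α ≈ 49.62, β ≈ 121.50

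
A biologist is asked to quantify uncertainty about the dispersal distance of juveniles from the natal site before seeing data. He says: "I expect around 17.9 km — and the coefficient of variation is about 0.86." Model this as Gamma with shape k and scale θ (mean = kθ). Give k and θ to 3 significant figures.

k ≈ 1.35, θ ≈ 13.2

For Gamma(k, scale θ): mean = kθ, variance = kθ², so CV = 1/√k.
CV = 0.86, hence k = 1/CV² = 1.35.
Then θ = mean/k = 17.9/1.35 = 13.2.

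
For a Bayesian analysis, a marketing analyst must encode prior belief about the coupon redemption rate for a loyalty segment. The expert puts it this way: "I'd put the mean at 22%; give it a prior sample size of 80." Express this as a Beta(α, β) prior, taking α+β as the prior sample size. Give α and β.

α = 17.6, β = 62.4

Under the effective-sample-size interpretation, Beta(α, β) has prior mean α/(α+β) and prior sample size α+β.
So α+β = 80 and α/(α+β) = 0.22, giving α = 0.22·80 = 17.6 and β = 80 − 17.6 = 62.4.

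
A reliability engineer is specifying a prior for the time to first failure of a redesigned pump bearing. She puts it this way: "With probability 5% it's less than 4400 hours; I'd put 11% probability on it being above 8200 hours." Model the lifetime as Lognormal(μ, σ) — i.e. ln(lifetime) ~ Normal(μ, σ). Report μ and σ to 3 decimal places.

If T ~ Lognormal(μ,σ) then ln T ~ Normal(μ,σ), so the p-quantile of ln T is μ + z_p·σ.
ln(4400) = 8.389 and ln(8200) = 9.012; z_{0.05} = -1.645, z_{0.89} = 1.227.
σ = (9.012 − 8.389)/(1.227 − (-1.645)) = 0.217.
μ = 8.389 − (-1.645)·0.217 = 8.746.

μ ≈ 8.746, σ ≈ 0.217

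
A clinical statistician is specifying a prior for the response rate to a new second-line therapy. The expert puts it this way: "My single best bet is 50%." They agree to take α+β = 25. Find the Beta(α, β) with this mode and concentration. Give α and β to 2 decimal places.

For α,β > 1 the Beta mode is (α−1)/(α+β−2). With α+β = 25, the mode is (α−1)/23.
Set (α−1)/23 = 0.5 → α = 1 + 0.5·23 = 12.50.
β = 25 − α = 12.50.

α = 12.50, β = 12.50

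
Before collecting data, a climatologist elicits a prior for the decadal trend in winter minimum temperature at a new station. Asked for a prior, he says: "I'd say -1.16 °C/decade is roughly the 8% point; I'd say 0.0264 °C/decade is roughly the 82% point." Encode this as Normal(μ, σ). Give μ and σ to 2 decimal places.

For Normal(μ,σ), the p-quantile is μ + z_p·σ. Here z_{0.08} = -1.405, z_{0.82} = 0.9154.
So -1.16 = μ − 1.405σ and 0.0264 = μ + 0.9154σ.
Subtracting: σ = (0.0264 − -1.16)/(0.9154 − (-1.405)) = 0.51.
Then μ = -1.16 − (-1.405)·0.51 = -0.44.

μ = -0.44, σ = 0.51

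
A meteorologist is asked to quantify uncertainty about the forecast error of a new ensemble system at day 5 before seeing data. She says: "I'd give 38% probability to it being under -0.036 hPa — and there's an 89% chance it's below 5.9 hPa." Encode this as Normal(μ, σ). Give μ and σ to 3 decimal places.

μ = 1.148, σ = 3.875

The p-quantile of Normal(μ,σ) is μ + z_p·σ, with z_{0.38} = -0.3055 and z_{0.89} = 1.227.
Eliminate σ: μ = (z₂·x₁ − z₁·x₂)/(z₂ − z₁) = (1.227·-0.036 − (-0.3055)·5.9)/1.532 = 1.148.
Then σ = (x₂ − x₁)/(z₂ − z₁) = (5.9 − -0.036)/1.532 = 3.875.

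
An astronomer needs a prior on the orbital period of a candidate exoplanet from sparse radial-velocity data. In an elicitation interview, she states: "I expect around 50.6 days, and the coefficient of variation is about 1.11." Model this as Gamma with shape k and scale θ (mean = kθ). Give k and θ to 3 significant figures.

For Gamma(k, scale θ): mean = kθ, variance = kθ², so CV = 1/√k.
CV = 1.11, hence k = 1/CV² = 0.812.
Then θ = mean/k = 50.6/0.812 = 62.3.

k ≈ 0.812, θ ≈ 62.3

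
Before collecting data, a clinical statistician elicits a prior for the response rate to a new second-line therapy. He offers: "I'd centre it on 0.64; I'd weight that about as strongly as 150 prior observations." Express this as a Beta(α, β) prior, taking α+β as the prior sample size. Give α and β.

α = 96, β = 54

Under the effective-sample-size interpretation, Beta(α, β) has prior mean α/(α+β) and prior sample size α+β.
So α+β = 150 and α/(α+β) = 0.64, giving α = 0.64·150 = 96 and β = 150 − 96 = 54.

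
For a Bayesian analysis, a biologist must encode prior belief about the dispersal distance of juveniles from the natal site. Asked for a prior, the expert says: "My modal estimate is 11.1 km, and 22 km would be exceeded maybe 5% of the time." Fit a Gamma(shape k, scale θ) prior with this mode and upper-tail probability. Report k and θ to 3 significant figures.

Gamma(k,θ) with k>1 has mode (k−1)θ, so θ = 11.1/(k−1).
Need P(X < 22) = 0.95 with θ tied to k this way. Start at k = 2, θ = 11.1: P(X<22) ≈ 0.589.
Too low — raise k to concentrate. Iterating converges to k ≈ 6.93.
Then θ = 11.1/(6.93−1) ≈ 1.87.

k ≈ 6.93, θ ≈ 1.87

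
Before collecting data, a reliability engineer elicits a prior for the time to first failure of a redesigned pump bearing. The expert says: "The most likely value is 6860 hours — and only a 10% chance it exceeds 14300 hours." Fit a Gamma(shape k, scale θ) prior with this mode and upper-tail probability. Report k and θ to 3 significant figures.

Gamma(k,θ) with k>1 has mode (k−1)θ, so θ = 6860/(k−1).
Need P(X < 14300) = 0.9 with θ tied to k this way. Start at k = 2, θ = 6860: P(X<14300) ≈ 0.616.
Too low — raise k to concentrate. Iterating converges to k ≈ 4.56.
Then θ = 6860/(4.56−1) ≈ 1930.

k ≈ 4.56, θ ≈ 1930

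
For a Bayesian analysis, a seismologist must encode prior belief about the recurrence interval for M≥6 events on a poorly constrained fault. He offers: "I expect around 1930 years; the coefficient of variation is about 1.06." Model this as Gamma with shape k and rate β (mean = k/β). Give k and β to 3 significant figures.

For Gamma(k, rate β): mean = k/β, variance = k/β², so CV = 1/√k.
CV = 1.06, hence k = 1/CV² = 0.89.
Then β = k/mean = 0.89/1930 = 0.000461.

k ≈ 0.89, β ≈ 0.000461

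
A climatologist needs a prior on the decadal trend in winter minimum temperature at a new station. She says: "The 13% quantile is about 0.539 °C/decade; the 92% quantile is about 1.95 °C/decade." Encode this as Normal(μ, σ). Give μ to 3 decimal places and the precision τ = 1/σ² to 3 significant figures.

μ = 1.167, τ = 3.22

The p-quantile of Normal(μ,σ) is μ + z_p·σ, with z_{0.13} = -1.126 and z_{0.92} = 1.405.
Eliminate σ: μ = (z₂·x₁ − z₁·x₂)/(z₂ − z₁) = (1.405·0.539 − (-1.126)·1.95)/2.531 = 1.167.
Then σ = (x₂ − x₁)/(z₂ − z₁) = (1.95 − 0.539)/2.531 = 0.557.
Precision τ = 1/σ² = 1/0.5574² = 3.22.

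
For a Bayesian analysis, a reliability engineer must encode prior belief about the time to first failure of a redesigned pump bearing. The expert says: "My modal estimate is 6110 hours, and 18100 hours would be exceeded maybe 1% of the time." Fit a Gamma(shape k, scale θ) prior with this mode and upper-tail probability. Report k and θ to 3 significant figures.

k ≈ 4.83, θ ≈ 1600

Gamma(k,θ) with k>1 has mode (k−1)θ, so θ = 6110/(k−1).
Need P(X < 18100) = 0.99 with θ tied to k this way. Start at k = 2, θ = 6110: P(X<18100) ≈ 0.795.
Too low — raise k to concentrate. Iterating converges to k ≈ 4.83.
Then θ = 6110/(4.83−1) ≈ 1600.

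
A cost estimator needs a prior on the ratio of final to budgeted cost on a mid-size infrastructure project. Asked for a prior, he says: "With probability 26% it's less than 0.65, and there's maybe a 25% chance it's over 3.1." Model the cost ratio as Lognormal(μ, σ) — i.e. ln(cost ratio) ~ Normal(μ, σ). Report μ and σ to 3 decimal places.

μ ≈ 0.332, σ ≈ 1.185

If T ~ Lognormal(μ,σ) then ln T ~ Normal(μ,σ), so the p-quantile of ln T is μ + z_p·σ.
ln(0.65) = -0.4308 and ln(3.1) = 1.131; z_{0.26} = -0.6433, z_{0.75} = 0.6745.
σ = (1.131 − -0.4308)/(0.6745 − (-0.6433)) = 1.185.
μ = -0.4308 − (-0.6433)·1.185 = 0.332.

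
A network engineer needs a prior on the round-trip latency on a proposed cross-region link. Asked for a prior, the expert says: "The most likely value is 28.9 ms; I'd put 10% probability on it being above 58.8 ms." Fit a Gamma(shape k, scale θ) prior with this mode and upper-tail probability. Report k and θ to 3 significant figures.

k ≈ 4.8, θ ≈ 7.6

Gamma(k,θ) with k>1 has mode (k−1)θ, so θ = 28.9/(k−1).
Need P(X < 58.8) = 0.9 with θ tied to k this way. Start at k = 2, θ = 28.9: P(X<58.8) ≈ 0.603.
Too low — raise k to concentrate. Iterating converges to k ≈ 4.8.
Then θ = 28.9/(4.8−1) ≈ 7.6.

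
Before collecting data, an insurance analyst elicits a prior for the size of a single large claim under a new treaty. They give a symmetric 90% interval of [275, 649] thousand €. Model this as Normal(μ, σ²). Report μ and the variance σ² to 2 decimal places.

μ = 462.00, σ² = 12924.94

A symmetric 90% interval runs μ ± z·σ with z = 1.645.
Half-width = 187, so σ = 187/1.645 = 113.688 and σ² = 12924.94.
μ is the interval midpoint, 462.00.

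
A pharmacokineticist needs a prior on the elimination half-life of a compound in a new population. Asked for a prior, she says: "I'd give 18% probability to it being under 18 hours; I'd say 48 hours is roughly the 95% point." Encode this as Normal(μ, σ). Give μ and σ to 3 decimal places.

For Normal(μ,σ), the p-quantile is μ + z_p·σ. Here z_{0.18} = -0.9154, z_{0.95} = 1.645.
So 18 = μ − 0.9154σ and 48 = μ + 1.645σ.
Subtracting: σ = (48 − 18)/(1.645 − (-0.9154)) = 11.718.
Then μ = 18 − (-0.9154)·11.718 = 28.726.

μ = 28.726, σ = 11.718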